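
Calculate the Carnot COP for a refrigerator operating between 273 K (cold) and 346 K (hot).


dT = 346 - 273 = 73 K
COP_carnot = T_cold / dT = 273 / 73
COP_carnot = 3.74

3.74


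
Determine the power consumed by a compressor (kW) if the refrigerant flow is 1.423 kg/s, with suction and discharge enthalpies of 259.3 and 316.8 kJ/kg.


dh = 316.8 - 259.3 = 57.5 kJ/kg
W = m_dot * dh = 1.423 * 57.5 = 81.82 kW

81.82


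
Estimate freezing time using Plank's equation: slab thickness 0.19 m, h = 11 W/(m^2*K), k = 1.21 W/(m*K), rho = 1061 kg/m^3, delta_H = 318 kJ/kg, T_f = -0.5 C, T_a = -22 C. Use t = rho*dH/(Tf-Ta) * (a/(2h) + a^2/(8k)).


dT = -0.5 - (-22) = 21.5 K
term1 = a/(2h) = 0.19/(2*11) = 0.008636363636
term2 = a^2/(8k) = 0.19^2/(8*1.21) = 0.003729338843
t = rho*dH*1000/dT * (term1 + term2)
t = 1061*318*1000/21.5 * (0.008636363636 + 0.003729338843)
t = 194054 s

194054


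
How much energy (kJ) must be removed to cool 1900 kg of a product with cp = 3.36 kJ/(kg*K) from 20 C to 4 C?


dT = 20 - (4) = 16 K
Q = m * cp * dT = 1900 * 3.36 * 16
Q = 102144 kJ

102144


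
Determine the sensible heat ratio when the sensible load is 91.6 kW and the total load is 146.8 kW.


SHR = Q_sensible / Q_total
SHR = 91.6 / 146.8
SHR = 0.624

0.624


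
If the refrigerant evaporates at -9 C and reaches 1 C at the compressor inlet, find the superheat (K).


Superheat = T_suction - T_evap
Superheat = 1 - (-9)
Superheat = 10 K

10


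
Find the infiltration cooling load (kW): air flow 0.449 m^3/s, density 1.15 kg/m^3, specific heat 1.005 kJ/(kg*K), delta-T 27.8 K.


Q = V_dot * rho * cp * dT
Q = 0.449 * 1.15 * 1.005 * 27.8
Q = 14.426 kW

14.426


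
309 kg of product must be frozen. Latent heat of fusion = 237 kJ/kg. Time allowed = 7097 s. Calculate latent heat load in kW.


Q_lat = m * h_fg / t
Q_lat = 309 * 237 / 7097
Q_lat = 10.32 kW

10.32


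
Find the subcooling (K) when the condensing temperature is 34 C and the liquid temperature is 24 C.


Subcooling = T_cond - T_liquid
Subcooling = 34 - 24
Subcooling = 10 K

10


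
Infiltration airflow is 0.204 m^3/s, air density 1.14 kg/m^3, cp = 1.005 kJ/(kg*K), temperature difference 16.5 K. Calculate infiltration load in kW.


Q = V_dot * rho * cp * dT
Q = 0.204 * 1.14 * 1.005 * 16.5
Q = 3.856 kW

3.856


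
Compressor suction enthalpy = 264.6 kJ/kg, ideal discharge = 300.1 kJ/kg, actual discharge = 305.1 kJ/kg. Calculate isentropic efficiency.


dh_ideal = 300.1 - 264.6 = 35.5 kJ/kg
dh_actual = 305.1 - 264.6 = 40.5 kJ/kg
eta_s = dh_ideal / dh_actual = 35.5 / 40.5
eta_s = 0.8765

0.8765


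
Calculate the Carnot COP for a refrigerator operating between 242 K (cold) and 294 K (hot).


dT = 294 - 242 = 52 K
COP_carnot = T_cold / dT = 242 / 52
COP_carnot = 4.654

4.654


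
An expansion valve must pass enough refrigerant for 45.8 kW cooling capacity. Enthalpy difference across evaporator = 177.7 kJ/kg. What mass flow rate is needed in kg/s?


m_dot = Q / dh
m_dot = 45.8 / 177.7
m_dot = 0.2577 kg/s

0.2577


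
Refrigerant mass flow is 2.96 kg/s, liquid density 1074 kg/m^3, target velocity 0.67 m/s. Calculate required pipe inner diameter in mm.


A = m_dot / (rho * v) = 2.96 / (1074 * 0.67) = 0.004113510659 m^2
d = sqrt(4*A/pi) * 1000
d = 72.4 mm

72.4


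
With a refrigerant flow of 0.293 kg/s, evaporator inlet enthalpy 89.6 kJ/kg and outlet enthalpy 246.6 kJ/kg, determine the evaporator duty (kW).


dh = 246.6 - 89.6 = 157.0 kJ/kg
Q_evap = m_dot * dh = 0.293 * 157.0
Q_evap = 46.0 kW

46.0


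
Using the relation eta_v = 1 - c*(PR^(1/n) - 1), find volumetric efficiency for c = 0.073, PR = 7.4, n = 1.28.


PR^(1/n) = 7.4^(1/1.28) = 4.77625253
eta_v = 1 - 0.073 * (4.77625253 - 1)
eta_v = 0.7243

0.7243


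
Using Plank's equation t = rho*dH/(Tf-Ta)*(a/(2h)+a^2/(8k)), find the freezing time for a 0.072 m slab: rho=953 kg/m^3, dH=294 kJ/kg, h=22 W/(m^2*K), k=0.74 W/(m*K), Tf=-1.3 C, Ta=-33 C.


dT = -1.3 - (-33) = 31.7 K
term1 = a/(2h) = 0.072/(2*22) = 0.001636363636
term2 = a^2/(8k) = 0.072^2/(8*0.74) = 0.0008756756757
t = rho*dH*1000/dT * (term1 + term2)
t = 953*294*1000/31.7 * (0.001636363636 + 0.0008756756757)
t = 22203 s

22203


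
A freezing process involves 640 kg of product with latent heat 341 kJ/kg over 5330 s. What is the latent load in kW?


Q_lat = m * h_fg / t
Q_lat = 640 * 341 / 5330
Q_lat = 40.95 kW

40.95


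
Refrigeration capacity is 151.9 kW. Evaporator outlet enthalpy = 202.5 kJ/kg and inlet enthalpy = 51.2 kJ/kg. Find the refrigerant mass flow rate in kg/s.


dh = 202.5 - 51.2 = 151.3 kJ/kg
m_dot = Q / dh = 151.9 / 151.3 = 1.004 kg/s

1.004


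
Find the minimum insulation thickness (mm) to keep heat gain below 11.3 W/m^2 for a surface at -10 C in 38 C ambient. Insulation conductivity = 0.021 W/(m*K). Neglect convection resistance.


dT = 38 - (-10) = 48 K
thickness = k * dT / q_max * 1000
thickness = 0.021 * 48 / 11.3 * 1000
thickness = 89.2 mm

89.2


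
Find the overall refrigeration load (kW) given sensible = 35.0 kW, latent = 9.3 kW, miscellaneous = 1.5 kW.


Q_total = Q_s + Q_l + Q_misc
Q_total = 35.0 + 9.3 + 1.5
Q_total = 45.8 kW

45.8


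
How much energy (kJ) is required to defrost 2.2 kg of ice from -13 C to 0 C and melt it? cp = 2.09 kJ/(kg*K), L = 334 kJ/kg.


Sensible heat = cp * dT = 2.09 * 13 = 27.17 kJ/kg
Total per kg = 27.17 + 334 = 361.17 kJ/kg
Q = m * total = 2.2 * 361.17
Q = 794.6 kJ

794.6


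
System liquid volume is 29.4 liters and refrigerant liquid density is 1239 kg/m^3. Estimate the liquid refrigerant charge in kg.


Charge = V * rho / 1000
Charge = 29.4 * 1239 / 1000
Charge = 36.43 kg

36.43


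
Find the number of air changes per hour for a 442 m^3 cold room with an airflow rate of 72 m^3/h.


ACH = flow / volume
ACH = 72 / 442
ACH = 0.163

0.163


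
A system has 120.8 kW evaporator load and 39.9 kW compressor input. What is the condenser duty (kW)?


Q_cond = Q_evap + W
Q_cond = 120.8 + 39.9
Q_cond = 160.7 kW

160.7


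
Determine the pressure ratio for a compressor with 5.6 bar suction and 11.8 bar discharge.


PR = P_high / P_low
PR = 11.8 / 5.6
PR = 2.107

2.107


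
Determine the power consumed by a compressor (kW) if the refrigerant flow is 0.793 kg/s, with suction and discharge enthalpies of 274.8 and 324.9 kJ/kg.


dh = 324.9 - 274.8 = 50.1 kJ/kg
W = m_dot * dh = 0.793 * 50.1 = 39.73 kW

39.73


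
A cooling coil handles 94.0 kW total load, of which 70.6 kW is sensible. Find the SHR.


SHR = Q_sensible / Q_total
SHR = 70.6 / 94.0
SHR = 0.751

0.751


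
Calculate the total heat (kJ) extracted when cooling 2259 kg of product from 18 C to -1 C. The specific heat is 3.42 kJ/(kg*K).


dT = 18 - (-1) = 19 K
Q = m * cp * dT = 2259 * 3.42 * 19
Q = 146790 kJ

146790


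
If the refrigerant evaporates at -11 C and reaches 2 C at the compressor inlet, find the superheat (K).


Superheat = T_suction - T_evap
Superheat = 2 - (-11)
Superheat = 13 K

13


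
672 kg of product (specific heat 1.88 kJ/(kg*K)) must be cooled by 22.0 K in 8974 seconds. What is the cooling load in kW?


Q = m * cp * dT / t
Q = 672 * 1.88 * 22.0 / 8974
Q = 3.097 kW

3.097


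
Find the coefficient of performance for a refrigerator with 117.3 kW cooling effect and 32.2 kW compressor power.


COP = Q_evap / W
COP = 117.3 / 32.2
COP = 3.643

3.643


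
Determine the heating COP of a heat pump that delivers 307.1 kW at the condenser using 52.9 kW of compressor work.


COP_hp = Q_cond / W
COP_hp = 307.1 / 52.9
COP_hp = 5.805

5.805


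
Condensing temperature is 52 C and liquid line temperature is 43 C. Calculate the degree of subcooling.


Subcooling = T_cond - T_liquid
Subcooling = 52 - 43
Subcooling = 9 K

9


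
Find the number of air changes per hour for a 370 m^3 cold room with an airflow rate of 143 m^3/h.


ACH = flow / volume
ACH = 143 / 370
ACH = 0.386

0.386


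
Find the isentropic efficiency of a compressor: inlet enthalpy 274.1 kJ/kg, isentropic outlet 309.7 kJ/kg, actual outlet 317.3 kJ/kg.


dh_ideal = 309.7 - 274.1 = 35.6 kJ/kg
dh_actual = 317.3 - 274.1 = 43.2 kJ/kg
eta_s = dh_ideal / dh_actual = 35.6 / 43.2
eta_s = 0.8241

0.8241


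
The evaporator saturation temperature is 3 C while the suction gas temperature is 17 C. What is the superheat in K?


Superheat = T_suction - T_evap
Superheat = 17 - (3)
Superheat = 14 K

14


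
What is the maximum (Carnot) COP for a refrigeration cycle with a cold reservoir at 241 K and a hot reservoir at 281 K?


dT = 281 - 241 = 40 K
COP_carnot = T_cold / dT = 241 / 40
COP_carnot = 6.025

6.025


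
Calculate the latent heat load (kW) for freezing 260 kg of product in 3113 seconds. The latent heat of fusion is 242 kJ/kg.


Q_lat = m * h_fg / t
Q_lat = 260 * 242 / 3113
Q_lat = 20.21 kW

20.21


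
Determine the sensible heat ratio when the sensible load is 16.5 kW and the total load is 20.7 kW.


SHR = Q_sensible / Q_total
SHR = 16.5 / 20.7
SHR = 0.797

0.797


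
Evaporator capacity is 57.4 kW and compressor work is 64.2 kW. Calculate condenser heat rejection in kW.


Q_cond = Q_evap + W
Q_cond = 57.4 + 64.2
Q_cond = 121.6 kW

121.6


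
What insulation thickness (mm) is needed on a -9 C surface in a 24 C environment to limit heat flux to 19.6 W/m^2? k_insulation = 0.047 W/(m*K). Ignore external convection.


dT = 24 - (-9) = 33 K
thickness = k * dT / q_max * 1000
thickness = 0.047 * 33 / 19.6 * 1000
thickness = 79.1 mm

79.1


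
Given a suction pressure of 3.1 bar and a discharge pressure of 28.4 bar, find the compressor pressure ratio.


PR = P_high / P_low
PR = 28.4 / 3.1
PR = 9.161

9.161


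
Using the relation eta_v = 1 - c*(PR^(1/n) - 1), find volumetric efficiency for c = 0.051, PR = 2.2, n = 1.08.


PR^(1/n) = 2.2^(1/1.08) = 2.07519082
eta_v = 1 - 0.051 * (2.07519082 - 1)
eta_v = 0.9452

0.9452


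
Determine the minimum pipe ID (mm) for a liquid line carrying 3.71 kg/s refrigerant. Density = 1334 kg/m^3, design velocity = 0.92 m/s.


A = m_dot / (rho * v) = 3.71 / (1334 * 0.92) = 0.003022945049 m^2
d = sqrt(4*A/pi) * 1000
d = 62.0 mm

62.0


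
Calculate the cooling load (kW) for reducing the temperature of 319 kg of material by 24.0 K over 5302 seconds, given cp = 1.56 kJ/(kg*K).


Q = m * cp * dT / t
Q = 319 * 1.56 * 24.0 / 5302
Q = 2.253 kW

2.253


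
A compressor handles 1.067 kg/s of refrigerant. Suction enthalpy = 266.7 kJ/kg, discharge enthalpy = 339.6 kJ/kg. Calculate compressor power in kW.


dh = 339.6 - 266.7 = 72.9 kJ/kg
W = m_dot * dh = 1.067 * 72.9 = 77.78 kW

77.78


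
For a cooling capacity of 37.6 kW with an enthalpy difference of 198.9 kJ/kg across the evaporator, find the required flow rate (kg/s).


m_dot = Q / dh
m_dot = 37.6 / 198.9
m_dot = 0.189 kg/s

0.189


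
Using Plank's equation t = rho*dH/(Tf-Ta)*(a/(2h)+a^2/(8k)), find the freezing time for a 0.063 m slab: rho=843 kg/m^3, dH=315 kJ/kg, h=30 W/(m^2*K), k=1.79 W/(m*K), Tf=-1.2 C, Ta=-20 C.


dT = -1.2 - (-20) = 18.8 K
term1 = a/(2h) = 0.063/(2*30) = 0.00105
term2 = a^2/(8k) = 0.063^2/(8*1.79) = 0.0002771648045
t = rho*dH*1000/dT * (term1 + term2)
t = 843*315*1000/18.8 * (0.00105 + 0.0002771648045)
t = 18746 s

18746


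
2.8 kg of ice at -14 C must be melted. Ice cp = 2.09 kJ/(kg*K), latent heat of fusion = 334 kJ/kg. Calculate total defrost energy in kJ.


Sensible heat = cp * dT = 2.09 * 14 = 29.26 kJ/kg
Total per kg = 29.26 + 334 = 363.26 kJ/kg
Q = m * total = 2.8 * 363.26
Q = 1017.1 kJ

1017.1


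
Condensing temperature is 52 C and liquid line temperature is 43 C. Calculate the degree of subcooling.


Subcooling = T_cond - T_liquid
Subcooling = 52 - 43
Subcooling = 9 K

9


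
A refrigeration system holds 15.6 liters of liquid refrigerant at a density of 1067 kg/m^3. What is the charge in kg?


Charge = V * rho / 1000
Charge = 15.6 * 1067 / 1000
Charge = 16.65 kg

16.65


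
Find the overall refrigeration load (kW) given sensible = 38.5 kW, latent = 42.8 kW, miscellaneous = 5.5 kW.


Q_total = Q_s + Q_l + Q_misc
Q_total = 38.5 + 42.8 + 5.5
Q_total = 86.8 kW

86.8


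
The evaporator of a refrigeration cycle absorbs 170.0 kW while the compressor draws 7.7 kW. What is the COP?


COP = Q_evap / W
COP = 170.0 / 7.7
COP = 22.078

22.078


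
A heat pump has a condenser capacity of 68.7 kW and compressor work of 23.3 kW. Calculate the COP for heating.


COP_hp = Q_cond / W
COP_hp = 68.7 / 23.3
COP_hp = 2.948

2.948


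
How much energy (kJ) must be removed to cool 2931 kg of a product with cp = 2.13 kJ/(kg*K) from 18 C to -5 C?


dT = 18 - (-5) = 23 K
Q = m * cp * dT = 2931 * 2.13 * 23
Q = 143590 kJ

143590


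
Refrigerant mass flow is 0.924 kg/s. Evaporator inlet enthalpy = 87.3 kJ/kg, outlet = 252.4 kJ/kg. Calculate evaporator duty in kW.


dh = 252.4 - 87.3 = 165.1 kJ/kg
Q_evap = m_dot * dh = 0.924 * 165.1
Q_evap = 152.55 kW

152.55


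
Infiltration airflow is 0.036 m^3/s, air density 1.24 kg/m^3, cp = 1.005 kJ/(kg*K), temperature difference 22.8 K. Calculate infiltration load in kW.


Q = V_dot * rho * cp * dT
Q = 0.036 * 1.24 * 1.005 * 22.8
Q = 1.023 kW

1.023


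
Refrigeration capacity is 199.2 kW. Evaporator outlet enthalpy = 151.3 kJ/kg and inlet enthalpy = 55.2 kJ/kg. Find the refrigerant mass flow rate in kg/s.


dh = 151.3 - 55.2 = 96.1 kJ/kg
m_dot = Q / dh = 199.2 / 96.1 = 2.0728 kg/s

2.0728


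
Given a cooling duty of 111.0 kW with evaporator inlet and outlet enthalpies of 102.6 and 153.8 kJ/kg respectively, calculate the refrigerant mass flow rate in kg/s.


dh = 153.8 - 102.6 = 51.2 kJ/kg
m_dot = Q / dh = 111.0 / 51.2 = 2.168 kg/s

2.168


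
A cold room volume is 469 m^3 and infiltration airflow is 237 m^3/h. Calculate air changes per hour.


ACH = flow / volume
ACH = 237 / 469
ACH = 0.505

0.505


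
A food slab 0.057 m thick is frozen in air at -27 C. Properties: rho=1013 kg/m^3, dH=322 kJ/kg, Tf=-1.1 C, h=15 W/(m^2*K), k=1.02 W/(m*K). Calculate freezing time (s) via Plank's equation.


dT = -1.1 - (-27) = 25.9 K
term1 = a/(2h) = 0.057/(2*15) = 0.0019
term2 = a^2/(8k) = 0.057^2/(8*1.02) = 0.0003981617647
t = rho*dH*1000/dT * (term1 + term2)
t = 1013*322*1000/25.9 * (0.0019 + 0.0003981617647)
t = 28943 s

28943


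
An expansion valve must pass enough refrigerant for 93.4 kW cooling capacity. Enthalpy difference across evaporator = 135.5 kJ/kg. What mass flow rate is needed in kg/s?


m_dot = Q / dh
m_dot = 93.4 / 135.5
m_dot = 0.6893 kg/s

0.6893


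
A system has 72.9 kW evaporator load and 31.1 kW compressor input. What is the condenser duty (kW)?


Q_cond = Q_evap + W
Q_cond = 72.9 + 31.1
Q_cond = 104.0 kW

104.0


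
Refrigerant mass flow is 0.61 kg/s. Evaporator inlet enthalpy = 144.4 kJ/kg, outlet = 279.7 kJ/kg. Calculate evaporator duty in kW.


dh = 279.7 - 144.4 = 135.3 kJ/kg
Q_evap = m_dot * dh = 0.61 * 135.3
Q_evap = 82.53 kW

82.53


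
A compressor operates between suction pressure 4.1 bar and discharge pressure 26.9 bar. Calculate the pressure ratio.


PR = P_high / P_low
PR = 26.9 / 4.1
PR = 6.561

6.561


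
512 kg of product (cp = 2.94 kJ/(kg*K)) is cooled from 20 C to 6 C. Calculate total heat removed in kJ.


dT = 20 - (6) = 14 K
Q = m * cp * dT = 512 * 2.94 * 14
Q = 21074 kJ

21074


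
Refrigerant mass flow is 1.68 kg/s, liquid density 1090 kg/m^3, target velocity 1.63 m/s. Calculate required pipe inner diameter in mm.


A = m_dot / (rho * v) = 1.68 / (1090 * 1.63) = 0.0009455732538 m^2
d = sqrt(4*A/pi) * 1000
d = 34.7 mm

34.7


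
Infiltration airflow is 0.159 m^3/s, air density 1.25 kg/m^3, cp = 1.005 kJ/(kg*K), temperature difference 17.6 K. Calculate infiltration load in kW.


Q = V_dot * rho * cp * dT
Q = 0.159 * 1.25 * 1.005 * 17.6
Q = 3.515 kW

3.515


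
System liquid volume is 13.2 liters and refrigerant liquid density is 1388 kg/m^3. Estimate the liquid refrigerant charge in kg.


Charge = V * rho / 1000
Charge = 13.2 * 1388 / 1000
Charge = 18.32 kg

18.32


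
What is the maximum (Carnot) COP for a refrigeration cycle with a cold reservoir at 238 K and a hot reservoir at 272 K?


dT = 272 - 238 = 34 K
COP_carnot = T_cold / dT = 238 / 34
COP_carnot = 7.0

7.0


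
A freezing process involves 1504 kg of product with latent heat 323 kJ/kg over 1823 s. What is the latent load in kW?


Q_lat = m * h_fg / t
Q_lat = 1504 * 323 / 1823
Q_lat = 266.48 kW

266.48


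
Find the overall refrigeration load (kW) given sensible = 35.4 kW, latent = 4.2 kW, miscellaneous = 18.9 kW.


Q_total = Q_s + Q_l + Q_misc
Q_total = 35.4 + 4.2 + 18.9
Q_total = 58.5 kW

58.5


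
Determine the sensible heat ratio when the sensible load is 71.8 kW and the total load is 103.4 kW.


SHR = Q_sensible / Q_total
SHR = 71.8 / 103.4
SHR = 0.694

0.694


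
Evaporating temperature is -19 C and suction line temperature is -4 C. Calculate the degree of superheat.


Superheat = T_suction - T_evap
Superheat = -4 - (-19)
Superheat = 15 K

15


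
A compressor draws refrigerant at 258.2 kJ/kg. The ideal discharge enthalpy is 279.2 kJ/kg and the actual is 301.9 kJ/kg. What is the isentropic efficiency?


dh_ideal = 279.2 - 258.2 = 21.0 kJ/kg
dh_actual = 301.9 - 258.2 = 43.7 kJ/kg
eta_s = dh_ideal / dh_actual = 21.0 / 43.7
eta_s = 0.4805

0.4805


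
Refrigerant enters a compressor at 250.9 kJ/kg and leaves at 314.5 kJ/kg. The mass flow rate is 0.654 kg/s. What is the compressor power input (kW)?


dh = 314.5 - 250.9 = 63.6 kJ/kg
W = m_dot * dh = 0.654 * 63.6 = 41.59 kW

41.59


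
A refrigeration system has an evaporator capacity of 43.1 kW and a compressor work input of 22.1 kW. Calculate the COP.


COP = Q_evap / W
COP = 43.1 / 22.1
COP = 1.95

1.95


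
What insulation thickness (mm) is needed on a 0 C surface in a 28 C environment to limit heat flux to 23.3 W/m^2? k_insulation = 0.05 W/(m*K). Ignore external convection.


dT = 28 - (0) = 28 K
thickness = k * dT / q_max * 1000
thickness = 0.05 * 28 / 23.3 * 1000
thickness = 60.1 mm

60.1


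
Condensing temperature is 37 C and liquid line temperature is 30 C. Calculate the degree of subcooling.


Subcooling = T_cond - T_liquid
Subcooling = 37 - 30
Subcooling = 7 K

7


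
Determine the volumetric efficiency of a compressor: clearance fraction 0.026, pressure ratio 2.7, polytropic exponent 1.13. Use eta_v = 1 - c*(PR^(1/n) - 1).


PR^(1/n) = 2.7^(1/1.13) = 2.40845116
eta_v = 1 - 0.026 * (2.40845116 - 1)
eta_v = 0.9634

0.9634


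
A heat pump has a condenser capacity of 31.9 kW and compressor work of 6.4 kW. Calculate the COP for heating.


COP_hp = Q_cond / W
COP_hp = 31.9 / 6.4
COP_hp = 4.984

4.984


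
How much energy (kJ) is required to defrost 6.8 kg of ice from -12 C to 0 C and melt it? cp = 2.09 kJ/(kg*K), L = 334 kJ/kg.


Sensible heat = cp * dT = 2.09 * 12 = 25.08 kJ/kg
Total per kg = 25.08 + 334 = 359.08 kJ/kg
Q = m * total = 6.8 * 359.08
Q = 2441.7 kJ

2441.7


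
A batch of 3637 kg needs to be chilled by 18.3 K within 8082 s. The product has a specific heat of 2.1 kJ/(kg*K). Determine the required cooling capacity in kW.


Q = m * cp * dT / t
Q = 3637 * 2.1 * 18.3 / 8082
Q = 17.294 kW

17.294


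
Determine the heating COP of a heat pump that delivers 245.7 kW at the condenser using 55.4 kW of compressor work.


COP_hp = Q_cond / W
COP_hp = 245.7 / 55.4
COP_hp = 4.435

4.435


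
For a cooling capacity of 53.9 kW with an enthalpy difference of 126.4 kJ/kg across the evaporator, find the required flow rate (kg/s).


m_dot = Q / dh
m_dot = 53.9 / 126.4
m_dot = 0.4264 kg/s

0.4264


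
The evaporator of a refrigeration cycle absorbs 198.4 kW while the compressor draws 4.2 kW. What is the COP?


COP = Q_evap / W
COP = 198.4 / 4.2
COP = 47.238

47.238


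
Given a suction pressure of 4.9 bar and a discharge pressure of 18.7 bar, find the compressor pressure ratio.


PR = P_high / P_low
PR = 18.7 / 4.9
PR = 3.816

3.816


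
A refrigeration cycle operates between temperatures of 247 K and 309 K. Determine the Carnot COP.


dT = 309 - 247 = 62 K
COP_carnot = T_cold / dT = 247 / 62
COP_carnot = 3.984

3.984


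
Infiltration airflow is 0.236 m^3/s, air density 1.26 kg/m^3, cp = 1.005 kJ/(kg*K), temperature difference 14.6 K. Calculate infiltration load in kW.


Q = V_dot * rho * cp * dT
Q = 0.236 * 1.26 * 1.005 * 14.6
Q = 4.363 kW

4.363


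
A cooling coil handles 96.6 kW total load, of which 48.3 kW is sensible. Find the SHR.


SHR = Q_sensible / Q_total
SHR = 48.3 / 96.6
SHR = 0.5

0.5


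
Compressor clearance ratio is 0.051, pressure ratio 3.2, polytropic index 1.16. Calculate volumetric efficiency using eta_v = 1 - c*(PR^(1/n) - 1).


PR^(1/n) = 3.2^(1/1.16) = 2.7256753
eta_v = 1 - 0.051 * (2.7256753 - 1)
eta_v = 0.912

0.912


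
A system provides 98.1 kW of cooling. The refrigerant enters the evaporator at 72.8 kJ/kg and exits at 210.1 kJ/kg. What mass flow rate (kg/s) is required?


dh = 210.1 - 72.8 = 137.3 kJ/kg
m_dot = Q / dh = 98.1 / 137.3 = 0.7145 kg/s

0.7145


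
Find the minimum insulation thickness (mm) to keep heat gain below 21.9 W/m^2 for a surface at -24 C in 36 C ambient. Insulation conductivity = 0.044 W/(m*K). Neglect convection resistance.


dT = 36 - (-24) = 60 K
thickness = k * dT / q_max * 1000
thickness = 0.044 * 60 / 21.9 * 1000
thickness = 120.5 mm

120.5


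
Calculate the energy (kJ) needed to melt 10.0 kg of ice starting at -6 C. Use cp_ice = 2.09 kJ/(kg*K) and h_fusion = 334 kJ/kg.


Sensible heat = cp * dT = 2.09 * 6 = 12.54 kJ/kg
Total per kg = 12.54 + 334 = 346.54 kJ/kg
Q = m * total = 10.0 * 346.54
Q = 3465.4 kJ

3465.4


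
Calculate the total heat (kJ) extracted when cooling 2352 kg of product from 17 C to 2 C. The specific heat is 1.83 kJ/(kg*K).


dT = 17 - (2) = 15 K
Q = m * cp * dT = 2352 * 1.83 * 15
Q = 64562 kJ

64562


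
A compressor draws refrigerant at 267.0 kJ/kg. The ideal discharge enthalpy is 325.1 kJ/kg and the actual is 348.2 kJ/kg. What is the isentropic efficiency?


dh_ideal = 325.1 - 267.0 = 58.1 kJ/kg
dh_actual = 348.2 - 267.0 = 81.2 kJ/kg
eta_s = dh_ideal / dh_actual = 58.1 / 81.2
eta_s = 0.7155

0.7155


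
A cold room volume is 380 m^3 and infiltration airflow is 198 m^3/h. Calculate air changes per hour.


ACH = flow / volume
ACH = 198 / 380
ACH = 0.521

0.521


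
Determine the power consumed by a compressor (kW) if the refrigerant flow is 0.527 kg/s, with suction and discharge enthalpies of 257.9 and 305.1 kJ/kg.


dh = 305.1 - 257.9 = 47.2 kJ/kg
W = m_dot * dh = 0.527 * 47.2 = 24.87 kW

24.87


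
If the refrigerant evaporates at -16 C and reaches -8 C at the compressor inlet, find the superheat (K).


Superheat = T_suction - T_evap
Superheat = -8 - (-16)
Superheat = 8 K

8


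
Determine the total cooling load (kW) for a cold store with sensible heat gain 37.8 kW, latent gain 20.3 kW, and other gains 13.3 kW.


Q_total = Q_s + Q_l + Q_misc
Q_total = 37.8 + 20.3 + 13.3
Q_total = 71.4 kW

71.4


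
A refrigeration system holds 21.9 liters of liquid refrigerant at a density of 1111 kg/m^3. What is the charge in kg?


Charge = V * rho / 1000
Charge = 21.9 * 1111 / 1000
Charge = 24.33 kg

24.33


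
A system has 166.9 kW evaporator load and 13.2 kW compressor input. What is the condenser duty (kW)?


Q_cond = Q_evap + W
Q_cond = 166.9 + 13.2
Q_cond = 180.1 kW

180.1


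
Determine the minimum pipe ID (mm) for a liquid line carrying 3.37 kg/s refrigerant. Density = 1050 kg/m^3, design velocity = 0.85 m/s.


A = m_dot / (rho * v) = 3.37 / (1050 * 0.85) = 0.003775910364 m^2
d = sqrt(4*A/pi) * 1000
d = 69.3 mm

69.3


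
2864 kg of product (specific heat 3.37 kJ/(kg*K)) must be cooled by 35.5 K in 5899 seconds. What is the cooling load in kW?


Q = m * cp * dT / t
Q = 2864 * 3.37 * 35.5 / 5899
Q = 58.084 kW

58.084


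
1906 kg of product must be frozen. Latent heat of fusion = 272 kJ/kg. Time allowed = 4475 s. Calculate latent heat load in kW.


Q_lat = m * h_fg / t
Q_lat = 1906 * 272 / 4475
Q_lat = 115.85 kW

115.85


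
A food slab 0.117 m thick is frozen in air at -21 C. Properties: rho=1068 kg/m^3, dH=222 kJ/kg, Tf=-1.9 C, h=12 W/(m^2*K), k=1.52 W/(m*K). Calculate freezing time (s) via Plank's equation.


dT = -1.9 - (-21) = 19.1 K
term1 = a/(2h) = 0.117/(2*12) = 0.004875
term2 = a^2/(8k) = 0.117^2/(8*1.52) = 0.001125740132
t = rho*dH*1000/dT * (term1 + term2)
t = 1068*222*1000/19.1 * (0.004875 + 0.001125740132)
t = 74490 s

74490


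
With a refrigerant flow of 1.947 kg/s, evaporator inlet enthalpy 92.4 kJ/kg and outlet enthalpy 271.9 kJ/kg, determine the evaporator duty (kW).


dh = 271.9 - 92.4 = 179.5 kJ/kg
Q_evap = m_dot * dh = 1.947 * 179.5
Q_evap = 349.49 kW

349.49


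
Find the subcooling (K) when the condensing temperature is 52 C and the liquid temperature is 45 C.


Subcooling = T_cond - T_liquid
Subcooling = 52 - 45
Subcooling = 7 K

7


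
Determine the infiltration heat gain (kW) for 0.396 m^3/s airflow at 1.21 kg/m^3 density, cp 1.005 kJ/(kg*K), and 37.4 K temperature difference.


Q = V_dot * rho * cp * dT
Q = 0.396 * 1.21 * 1.005 * 37.4
Q = 18.01 kW

18.01


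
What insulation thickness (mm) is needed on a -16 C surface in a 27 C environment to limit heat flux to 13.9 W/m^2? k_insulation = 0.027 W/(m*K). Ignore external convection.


dT = 27 - (-16) = 43 K
thickness = k * dT / q_max * 1000
thickness = 0.027 * 43 / 13.9 * 1000
thickness = 83.5 mm

83.5


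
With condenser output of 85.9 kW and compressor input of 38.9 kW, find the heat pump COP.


COP_hp = Q_cond / W
COP_hp = 85.9 / 38.9
COP_hp = 2.208

2.208


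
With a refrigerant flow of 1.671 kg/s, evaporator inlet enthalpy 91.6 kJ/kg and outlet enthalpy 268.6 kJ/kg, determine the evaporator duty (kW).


dh = 268.6 - 91.6 = 177.0 kJ/kg
Q_evap = m_dot * dh = 1.671 * 177.0
Q_evap = 295.77 kW

295.77


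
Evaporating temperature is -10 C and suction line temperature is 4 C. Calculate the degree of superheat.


Superheat = T_suction - T_evap
Superheat = 4 - (-10)
Superheat = 14 K

14


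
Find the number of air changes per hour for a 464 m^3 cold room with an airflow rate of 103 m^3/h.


ACH = flow / volume
ACH = 103 / 464
ACH = 0.222

0.222


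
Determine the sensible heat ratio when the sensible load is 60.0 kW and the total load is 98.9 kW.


SHR = Q_sensible / Q_total
SHR = 60.0 / 98.9
SHR = 0.607

0.607


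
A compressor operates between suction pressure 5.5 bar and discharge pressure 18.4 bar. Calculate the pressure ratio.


PR = P_high / P_low
PR = 18.4 / 5.5
PR = 3.345

3.345


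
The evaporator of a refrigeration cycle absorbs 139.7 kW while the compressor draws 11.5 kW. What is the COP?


COP = Q_evap / W
COP = 139.7 / 11.5
COP = 12.148

12.148


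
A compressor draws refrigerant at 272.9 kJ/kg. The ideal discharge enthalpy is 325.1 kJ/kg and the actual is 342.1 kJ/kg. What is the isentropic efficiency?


dh_ideal = 325.1 - 272.9 = 52.2 kJ/kg
dh_actual = 342.1 - 272.9 = 69.2 kJ/kg
eta_s = dh_ideal / dh_actual = 52.2 / 69.2
eta_s = 0.7543

0.7543


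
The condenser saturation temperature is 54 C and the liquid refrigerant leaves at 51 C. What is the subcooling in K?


Subcooling = T_cond - T_liquid
Subcooling = 54 - 51
Subcooling = 3 K

3


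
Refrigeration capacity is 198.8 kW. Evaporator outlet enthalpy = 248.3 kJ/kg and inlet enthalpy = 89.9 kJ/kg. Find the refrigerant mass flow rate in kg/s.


dh = 248.3 - 89.9 = 158.4 kJ/kg
m_dot = Q / dh = 198.8 / 158.4 = 1.2551 kg/s

1.2551


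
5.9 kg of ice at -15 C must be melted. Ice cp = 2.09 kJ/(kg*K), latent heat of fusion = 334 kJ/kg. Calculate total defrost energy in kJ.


Sensible heat = cp * dT = 2.09 * 15 = 31.35 kJ/kg
Total per kg = 31.35 + 334 = 365.35 kJ/kg
Q = m * total = 5.9 * 365.35
Q = 2155.6 kJ

2155.6


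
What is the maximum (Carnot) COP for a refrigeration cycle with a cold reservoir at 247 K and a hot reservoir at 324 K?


dT = 324 - 247 = 77 K
COP_carnot = T_cold / dT = 247 / 77
COP_carnot = 3.208

3.208


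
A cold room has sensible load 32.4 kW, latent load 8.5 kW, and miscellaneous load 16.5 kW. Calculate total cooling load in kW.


Q_total = Q_s + Q_l + Q_misc
Q_total = 32.4 + 8.5 + 16.5
Q_total = 57.4 kW

57.4


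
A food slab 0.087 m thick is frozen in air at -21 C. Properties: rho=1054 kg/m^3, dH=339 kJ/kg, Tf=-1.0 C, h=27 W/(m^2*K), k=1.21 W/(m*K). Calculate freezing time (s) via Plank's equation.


dT = -1.0 - (-21) = 20.0 K
term1 = a/(2h) = 0.087/(2*27) = 0.001611111111
term2 = a^2/(8k) = 0.087^2/(8*1.21) = 0.0007819214876
t = rho*dH*1000/dT * (term1 + term2)
t = 1054*339*1000/20.0 * (0.001611111111 + 0.0007819214876)
t = 42752 s

42752


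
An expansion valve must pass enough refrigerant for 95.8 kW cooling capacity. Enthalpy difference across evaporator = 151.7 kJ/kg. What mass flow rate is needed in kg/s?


m_dot = Q / dh
m_dot = 95.8 / 151.7
m_dot = 0.6315 kg/s

0.6315


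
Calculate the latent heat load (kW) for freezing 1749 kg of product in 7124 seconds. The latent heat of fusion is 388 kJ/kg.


Q_lat = m * h_fg / t
Q_lat = 1749 * 388 / 7124
Q_lat = 95.26 kW

95.26


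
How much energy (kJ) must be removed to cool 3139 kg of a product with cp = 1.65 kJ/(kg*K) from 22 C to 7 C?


dT = 22 - (7) = 15 K
Q = m * cp * dT = 3139 * 1.65 * 15
Q = 77690 kJ

77690


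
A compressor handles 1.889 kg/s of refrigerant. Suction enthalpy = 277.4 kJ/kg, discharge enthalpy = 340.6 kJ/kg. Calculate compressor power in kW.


dh = 340.6 - 277.4 = 63.2 kJ/kg
W = m_dot * dh = 1.889 * 63.2 = 119.38 kW

119.38


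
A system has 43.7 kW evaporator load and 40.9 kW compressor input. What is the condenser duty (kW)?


Q_cond = Q_evap + W
Q_cond = 43.7 + 40.9
Q_cond = 84.6 kW

84.6


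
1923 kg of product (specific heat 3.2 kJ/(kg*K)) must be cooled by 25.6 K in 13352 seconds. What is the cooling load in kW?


Q = m * cp * dT / t
Q = 1923 * 3.2 * 25.6 / 13352
Q = 11.798 kW

11.798


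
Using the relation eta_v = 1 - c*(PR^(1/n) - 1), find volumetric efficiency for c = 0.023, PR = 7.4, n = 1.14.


PR^(1/n) = 7.4^(1/1.14) = 5.78740619
eta_v = 1 - 0.023 * (5.78740619 - 1)
eta_v = 0.8899

0.8899


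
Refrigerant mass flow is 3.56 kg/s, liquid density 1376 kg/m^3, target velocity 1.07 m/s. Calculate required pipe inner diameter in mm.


A = m_dot / (rho * v) = 3.56 / (1376 * 1.07) = 0.002417952619 m^2
d = sqrt(4*A/pi) * 1000
d = 55.5 mm

55.5


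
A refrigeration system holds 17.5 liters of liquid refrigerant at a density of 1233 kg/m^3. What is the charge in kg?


Charge = V * rho / 1000
Charge = 17.5 * 1233 / 1000
Charge = 21.58 kg

21.58


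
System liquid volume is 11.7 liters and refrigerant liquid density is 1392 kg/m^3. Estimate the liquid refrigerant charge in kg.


Charge = V * rho / 1000
Charge = 11.7 * 1392 / 1000
Charge = 16.29 kg

16.29


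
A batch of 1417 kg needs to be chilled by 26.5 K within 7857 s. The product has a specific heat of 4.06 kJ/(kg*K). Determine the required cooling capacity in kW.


Q = m * cp * dT / t
Q = 1417 * 4.06 * 26.5 / 7857
Q = 19.404 kW

19.404


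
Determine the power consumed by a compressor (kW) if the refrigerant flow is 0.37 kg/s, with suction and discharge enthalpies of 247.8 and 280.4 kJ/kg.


dh = 280.4 - 247.8 = 32.6 kJ/kg
W = m_dot * dh = 0.37 * 32.6 = 12.06 kW

12.06


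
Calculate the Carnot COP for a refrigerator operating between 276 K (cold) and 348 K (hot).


dT = 348 - 276 = 72 K
COP_carnot = T_cold / dT = 276 / 72
COP_carnot = 3.833

3.833


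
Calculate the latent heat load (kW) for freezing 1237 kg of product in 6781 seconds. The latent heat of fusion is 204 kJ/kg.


Q_lat = m * h_fg / t
Q_lat = 1237 * 204 / 6781
Q_lat = 37.21 kW

37.21


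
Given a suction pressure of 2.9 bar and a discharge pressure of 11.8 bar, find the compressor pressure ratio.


PR = P_high / P_low
PR = 11.8 / 2.9
PR = 4.069

4.069


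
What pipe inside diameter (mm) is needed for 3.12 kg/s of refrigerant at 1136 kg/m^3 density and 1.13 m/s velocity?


A = m_dot / (rho * v) = 3.12 / (1136 * 1.13) = 0.002430512277 m^2
d = sqrt(4*A/pi) * 1000
d = 55.6 mm

55.6


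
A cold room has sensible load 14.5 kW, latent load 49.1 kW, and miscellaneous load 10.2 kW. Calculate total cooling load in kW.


Q_total = Q_s + Q_l + Q_misc
Q_total = 14.5 + 49.1 + 10.2
Q_total = 73.8 kW

73.8


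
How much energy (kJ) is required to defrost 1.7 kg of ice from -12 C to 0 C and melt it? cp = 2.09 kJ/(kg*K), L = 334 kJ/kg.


Sensible heat = cp * dT = 2.09 * 12 = 25.08 kJ/kg
Total per kg = 25.08 + 334 = 359.08 kJ/kg
Q = m * total = 1.7 * 359.08
Q = 610.4 kJ

610.4


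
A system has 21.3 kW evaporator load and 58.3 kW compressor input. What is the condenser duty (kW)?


Q_cond = Q_evap + W
Q_cond = 21.3 + 58.3
Q_cond = 79.6 kW

79.6


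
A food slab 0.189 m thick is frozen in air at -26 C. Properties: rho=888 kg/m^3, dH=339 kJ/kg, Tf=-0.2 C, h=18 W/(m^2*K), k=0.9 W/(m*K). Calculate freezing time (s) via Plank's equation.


dT = -0.2 - (-26) = 25.8 K
term1 = a/(2h) = 0.189/(2*18) = 0.00525
term2 = a^2/(8k) = 0.189^2/(8*0.9) = 0.00496125
t = rho*dH*1000/dT * (term1 + term2)
t = 888*339*1000/25.8 * (0.00525 + 0.00496125)
t = 119144 s

119144


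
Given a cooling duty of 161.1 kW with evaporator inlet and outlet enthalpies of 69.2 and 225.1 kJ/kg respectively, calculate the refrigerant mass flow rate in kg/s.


dh = 225.1 - 69.2 = 155.9 kJ/kg
m_dot = Q / dh = 161.1 / 155.9 = 1.0334 kg/s

1.0334


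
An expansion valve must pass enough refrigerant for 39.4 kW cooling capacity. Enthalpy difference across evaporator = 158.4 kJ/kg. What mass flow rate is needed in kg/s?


m_dot = Q / dh
m_dot = 39.4 / 158.4
m_dot = 0.2487 kg/s

0.2487


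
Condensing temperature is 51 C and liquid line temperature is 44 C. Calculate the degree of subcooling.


Subcooling = T_cond - T_liquid
Subcooling = 51 - 44
Subcooling = 7 K

7


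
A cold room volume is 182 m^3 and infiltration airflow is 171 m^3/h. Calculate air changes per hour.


ACH = flow / volume
ACH = 171 / 182
ACH = 0.94

0.94


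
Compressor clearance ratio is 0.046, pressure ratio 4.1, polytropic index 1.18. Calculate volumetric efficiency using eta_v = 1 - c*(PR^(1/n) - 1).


PR^(1/n) = 4.1^(1/1.18) = 3.3060419
eta_v = 1 - 0.046 * (3.3060419 - 1)
eta_v = 0.8939

0.8939


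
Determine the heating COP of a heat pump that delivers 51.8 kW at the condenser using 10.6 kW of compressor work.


COP_hp = Q_cond / W
COP_hp = 51.8 / 10.6
COP_hp = 4.887

4.887


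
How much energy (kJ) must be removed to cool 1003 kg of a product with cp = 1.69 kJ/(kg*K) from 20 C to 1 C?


dT = 20 - (1) = 19 K
Q = m * cp * dT = 1003 * 1.69 * 19
Q = 32206 kJ

32206


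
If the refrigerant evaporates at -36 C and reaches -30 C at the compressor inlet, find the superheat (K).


Superheat = T_suction - T_evap
Superheat = -30 - (-36)
Superheat = 6 K

6


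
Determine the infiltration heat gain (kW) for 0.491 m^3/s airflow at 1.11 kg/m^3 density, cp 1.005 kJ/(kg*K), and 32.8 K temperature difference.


Q = V_dot * rho * cp * dT
Q = 0.491 * 1.11 * 1.005 * 32.8
Q = 17.966 kW

17.966


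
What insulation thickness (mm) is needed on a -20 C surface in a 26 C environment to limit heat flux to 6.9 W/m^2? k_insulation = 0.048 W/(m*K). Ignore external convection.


dT = 26 - (-20) = 46 K
thickness = k * dT / q_max * 1000
thickness = 0.048 * 46 / 6.9 * 1000
thickness = 320.0 mm

320.0


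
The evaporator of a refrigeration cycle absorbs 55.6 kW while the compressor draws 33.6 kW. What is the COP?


COP = Q_evap / W
COP = 55.6 / 33.6
COP = 1.655

1.655


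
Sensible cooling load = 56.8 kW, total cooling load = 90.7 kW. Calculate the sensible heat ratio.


SHR = Q_sensible / Q_total
SHR = 56.8 / 90.7
SHR = 0.626

0.626


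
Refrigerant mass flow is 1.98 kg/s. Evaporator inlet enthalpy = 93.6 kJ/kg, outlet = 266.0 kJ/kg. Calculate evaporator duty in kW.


dh = 266.0 - 93.6 = 172.4 kJ/kg
Q_evap = m_dot * dh = 1.98 * 172.4
Q_evap = 341.35 kW

341.35


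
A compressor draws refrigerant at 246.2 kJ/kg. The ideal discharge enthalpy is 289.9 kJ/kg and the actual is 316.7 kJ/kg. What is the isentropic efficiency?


dh_ideal = 289.9 - 246.2 = 43.7 kJ/kg
dh_actual = 316.7 - 246.2 = 70.5 kJ/kg
eta_s = dh_ideal / dh_actual = 43.7 / 70.5
eta_s = 0.6199

0.6199


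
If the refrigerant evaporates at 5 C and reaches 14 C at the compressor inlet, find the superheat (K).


Superheat = T_suction - T_evap
Superheat = 14 - (5)
Superheat = 9 K

9


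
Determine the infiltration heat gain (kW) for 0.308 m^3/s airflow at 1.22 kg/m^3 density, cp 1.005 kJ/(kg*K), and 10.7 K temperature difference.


Q = V_dot * rho * cp * dT
Q = 0.308 * 1.22 * 1.005 * 10.7
Q = 4.041 kW

4.041


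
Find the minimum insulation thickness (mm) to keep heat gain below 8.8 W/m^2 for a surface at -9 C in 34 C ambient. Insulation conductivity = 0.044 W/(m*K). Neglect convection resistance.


dT = 34 - (-9) = 43 K
thickness = k * dT / q_max * 1000
thickness = 0.044 * 43 / 8.8 * 1000
thickness = 215.0 mm

215.0


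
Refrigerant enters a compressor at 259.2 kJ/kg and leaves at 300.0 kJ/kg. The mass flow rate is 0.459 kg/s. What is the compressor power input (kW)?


dh = 300.0 - 259.2 = 40.8 kJ/kg
W = m_dot * dh = 0.459 * 40.8 = 18.73 kW

18.73


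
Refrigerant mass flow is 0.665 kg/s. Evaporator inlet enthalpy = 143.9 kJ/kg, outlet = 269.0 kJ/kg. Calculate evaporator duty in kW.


dh = 269.0 - 143.9 = 125.1 kJ/kg
Q_evap = m_dot * dh = 0.665 * 125.1
Q_evap = 83.19 kW

83.19


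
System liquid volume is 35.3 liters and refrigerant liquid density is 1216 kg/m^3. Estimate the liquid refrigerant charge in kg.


Charge = V * rho / 1000
Charge = 35.3 * 1216 / 1000
Charge = 42.92 kg

42.92


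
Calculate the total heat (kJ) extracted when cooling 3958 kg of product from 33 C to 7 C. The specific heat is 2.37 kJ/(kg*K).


dT = 33 - (7) = 26 K
Q = m * cp * dT = 3958 * 2.37 * 26
Q = 243892 kJ

243892


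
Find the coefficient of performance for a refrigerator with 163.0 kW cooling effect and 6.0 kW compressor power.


COP = Q_evap / W
COP = 163.0 / 6.0
COP = 27.167

27.167


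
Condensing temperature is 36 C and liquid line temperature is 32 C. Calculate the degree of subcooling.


Subcooling = T_cond - T_liquid
Subcooling = 36 - 32
Subcooling = 4 K

4


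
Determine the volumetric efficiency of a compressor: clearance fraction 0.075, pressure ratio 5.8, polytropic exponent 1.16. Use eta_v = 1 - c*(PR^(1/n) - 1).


PR^(1/n) = 5.8^(1/1.16) = 4.55121739
eta_v = 1 - 0.075 * (4.55121739 - 1)
eta_v = 0.7337

0.7337


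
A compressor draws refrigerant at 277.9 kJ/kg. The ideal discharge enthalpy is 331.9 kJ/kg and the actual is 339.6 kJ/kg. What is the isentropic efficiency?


dh_ideal = 331.9 - 277.9 = 54.0 kJ/kg
dh_actual = 339.6 - 277.9 = 61.7 kJ/kg
eta_s = dh_ideal / dh_actual = 54.0 / 61.7
eta_s = 0.8752

0.8752


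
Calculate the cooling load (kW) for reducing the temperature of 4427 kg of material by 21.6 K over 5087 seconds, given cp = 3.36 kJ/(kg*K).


Q = m * cp * dT / t
Q = 4427 * 3.36 * 21.6 / 5087
Q = 63.16 kW

63.16


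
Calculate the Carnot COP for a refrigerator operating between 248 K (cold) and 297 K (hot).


dT = 297 - 248 = 49 K
COP_carnot = T_cold / dT = 248 / 49
COP_carnot = 5.061

5.061


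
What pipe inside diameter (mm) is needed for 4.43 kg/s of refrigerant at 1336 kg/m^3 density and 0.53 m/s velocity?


A = m_dot / (rho * v) = 4.43 / (1336 * 0.53) = 0.006256355214 m^2
d = sqrt(4*A/pi) * 1000
d = 89.3 mm

89.3
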